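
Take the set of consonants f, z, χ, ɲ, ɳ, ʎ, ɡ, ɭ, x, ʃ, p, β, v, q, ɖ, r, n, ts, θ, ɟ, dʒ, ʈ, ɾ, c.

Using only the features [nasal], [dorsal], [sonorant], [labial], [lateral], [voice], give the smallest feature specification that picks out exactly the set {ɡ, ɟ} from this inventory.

[−sonorant, +voice, +dorsal]

/ɡ, ɟ/ are all [−sonorant], [+voice], [+dorsal], and no other segment in the inventory matches all three values. Dropping any one of them over-generates: [+voice, +dorsal] alone would also admit /ɲ, ʎ/; [−sonorant, +dorsal] alone would also admit /χ, x, q, c/; [−sonorant, +voice] alone would also admit /z, β, v, ɖ, …/. No other combination of two listed features picks out exactly this set either, so fewer than three features will not do.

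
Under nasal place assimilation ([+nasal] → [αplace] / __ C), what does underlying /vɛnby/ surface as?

[vɛmby]

The only nasal preceding a consonant is /n/ before /b/. /b/ is [+labial], so /n/ → /m/, giving [vɛmby].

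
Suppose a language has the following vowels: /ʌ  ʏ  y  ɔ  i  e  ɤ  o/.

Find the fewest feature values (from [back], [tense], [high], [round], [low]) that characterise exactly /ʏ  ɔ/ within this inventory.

[+round, −tense]

Every target segment is [+round], [−tense]; each remaining inventory member fails at least one of these. Each conjunct is needed — [−tense] alone would also admit /ʌ/; [+round] alone would also admit /y, o/ — and no other single listed feature has exactly this extension, so two is the minimum.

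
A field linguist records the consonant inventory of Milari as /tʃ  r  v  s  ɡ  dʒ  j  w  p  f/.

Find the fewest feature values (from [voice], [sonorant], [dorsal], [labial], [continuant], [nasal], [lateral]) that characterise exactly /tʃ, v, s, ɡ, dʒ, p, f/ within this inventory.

Every target segment is [−sonorant] and no other inventory member is, so one feature is enough.

[−sonorant]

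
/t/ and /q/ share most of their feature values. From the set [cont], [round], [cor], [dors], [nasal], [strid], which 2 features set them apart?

The two segments share [−continuant], [−round], [−nasal], [−strident]. The only features from the list on which they differ: /t/ is [+coronal] while /q/ is [−coronal]; /t/ is [−dorsal] while /q/ is [+dorsal].

[coronal], [dorsal]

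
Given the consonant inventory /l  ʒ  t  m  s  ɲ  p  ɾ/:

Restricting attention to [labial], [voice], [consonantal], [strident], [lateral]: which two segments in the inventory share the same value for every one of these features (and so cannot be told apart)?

ɾ, ɲ

/ɾ/ (alveolar tap) and /ɲ/ (palatal nasal) are both [-labial], [+voice], [+consonantal], [-strident], [-lateral], so none of the listed features separates them. (They do differ in [nasal] and [dorsal], which are not among the given features.) Every other pair in the inventory differs on at least one listed feature.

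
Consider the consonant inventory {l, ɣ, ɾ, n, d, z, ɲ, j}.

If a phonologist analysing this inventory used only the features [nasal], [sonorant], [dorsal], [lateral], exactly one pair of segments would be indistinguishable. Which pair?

d, z

Both /d/ and /z/ are [−nasal], [−sonorant], [−dorsal], [−lateral]. Since the list omits [continuant] and [strident] — which do distinguish the voiced alveolar stop from the voiced alveolar fricative — this pair collapses; all other pairs remain distinct.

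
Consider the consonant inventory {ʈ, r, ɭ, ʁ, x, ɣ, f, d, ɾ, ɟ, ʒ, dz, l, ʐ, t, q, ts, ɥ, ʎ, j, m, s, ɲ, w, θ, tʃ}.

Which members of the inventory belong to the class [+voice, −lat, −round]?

Eliminate segments failing any feature: /ʈ, x, f, t, q, ts, s, θ, tʃ/ are [−voice]; /ɭ, l, ʎ/ are [+lateral]; /ɥ, w/ are [+round]. The remaining /r, ʁ, ɣ, d, ɾ, ɟ, ʒ, dz, ʐ, j, m, ɲ/ satisfy [+voice], [−lateral], [−round].

r, ʁ, ɣ, d, ɾ, ɟ, ʒ, dz, ʐ, j, m, ɲ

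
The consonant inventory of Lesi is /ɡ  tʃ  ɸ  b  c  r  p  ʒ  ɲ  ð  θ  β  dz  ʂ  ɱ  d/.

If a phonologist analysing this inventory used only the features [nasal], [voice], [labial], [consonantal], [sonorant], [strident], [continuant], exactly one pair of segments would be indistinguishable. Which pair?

Both /ɡ/ and /d/ are [−nasal], [+voice], [−labial], [+consonantal], [−sonorant], [−strident], [−continuant]. Since the list omits [coronal] and [dorsal] — which do distinguish the voiced velar stop from the voiced alveolar stop — this pair collapses; all other pairs remain distinct.

ɡ, d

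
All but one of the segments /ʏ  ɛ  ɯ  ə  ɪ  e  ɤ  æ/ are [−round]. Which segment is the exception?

ʏ

Every segment except /ʏ/ is [−round]. /ʏ/ (high front rounded lax vowel) is [+round], so it is the exception.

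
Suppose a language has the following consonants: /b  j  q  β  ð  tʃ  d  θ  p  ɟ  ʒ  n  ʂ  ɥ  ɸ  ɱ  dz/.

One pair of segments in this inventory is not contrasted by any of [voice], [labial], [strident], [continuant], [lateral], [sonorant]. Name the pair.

ɟ, d

On the given features, /ɟ/ and /d/ have an identical profile: [+voice], [−labial], [−strident], [−continuant], [−lateral], [−sonorant]. No other two segments in the inventory coincide on all 6 features. (They do differ in [dorsal], which is not among the given features.)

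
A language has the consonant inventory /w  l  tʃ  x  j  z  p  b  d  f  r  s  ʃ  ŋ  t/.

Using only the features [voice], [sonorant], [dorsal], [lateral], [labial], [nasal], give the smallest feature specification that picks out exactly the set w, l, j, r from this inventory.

[+sonorant, -nasal]

The class [+sonorant], [-nasal] has exactly /w, l, j, r/ as its extension in this inventory. No smaller conjunction from the listed features achieves this: [-nasal] alone would also admit /tʃ, x, z, p, …/; [+sonorant] alone would also admit /ŋ/; and checking the remaining single features turns up none with this extension.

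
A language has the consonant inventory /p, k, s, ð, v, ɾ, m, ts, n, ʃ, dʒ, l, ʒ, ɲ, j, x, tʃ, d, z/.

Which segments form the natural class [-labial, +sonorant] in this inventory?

Checking each segment against [-labial], [+sonorant]: /ɾ/ (alveolar tap), /n/ (alveolar nasal), /l/ (alveolar lateral approximant), /ɲ/ (palatal nasal), /j/ (palatal glide) satisfy every feature; every other segment in the inventory fails at least one.

ɾ, n, l, ɲ, j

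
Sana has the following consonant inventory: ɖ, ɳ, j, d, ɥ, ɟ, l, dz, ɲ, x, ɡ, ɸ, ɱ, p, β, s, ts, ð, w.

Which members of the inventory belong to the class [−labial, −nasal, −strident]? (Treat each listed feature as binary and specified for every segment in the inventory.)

ɖ, j, d, ɟ, l, x, ɡ, ð

Eliminate segments failing any feature: /ɳ, ɲ/ are [+nasal]; /ɥ, ɸ, ɱ, p, β, w/ are [+labial]; /dz, s, ts/ are [+strident]. The remaining /ɖ, j, d, ɟ, l, x, ɡ, ð/ satisfy [−labial], [−nasal], [−strident].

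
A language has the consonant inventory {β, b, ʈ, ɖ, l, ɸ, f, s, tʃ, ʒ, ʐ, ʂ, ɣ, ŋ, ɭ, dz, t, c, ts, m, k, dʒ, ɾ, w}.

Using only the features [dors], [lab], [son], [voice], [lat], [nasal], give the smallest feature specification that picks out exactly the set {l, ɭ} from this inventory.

Every target segment is [+lateral] and no other inventory member is, so one feature is enough.

[+lat]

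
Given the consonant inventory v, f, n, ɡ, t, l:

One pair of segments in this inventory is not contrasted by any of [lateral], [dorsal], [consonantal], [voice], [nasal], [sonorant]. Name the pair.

On the given features, /t/ and /f/ have an identical profile: [−lateral], [−dorsal], [+consonantal], [−voice], [−nasal], [−sonorant]. No other two segments in the inventory coincide on all 6 features. (They do differ in [continuant], [labial] and [coronal], which are not among the given features.)

t, f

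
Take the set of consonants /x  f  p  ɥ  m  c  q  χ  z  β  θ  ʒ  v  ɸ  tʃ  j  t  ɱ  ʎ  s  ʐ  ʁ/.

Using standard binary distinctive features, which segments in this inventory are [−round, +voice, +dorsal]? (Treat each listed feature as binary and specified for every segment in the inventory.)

j, ʎ, ʁ

Checking each segment against [−round], [+voice], [+dorsal]: /j/ (palatal glide), /ʎ/ (palatal lateral approximant), /ʁ/ (voiced uvular fricative) satisfy every feature; every other segment in the inventory fails at least one.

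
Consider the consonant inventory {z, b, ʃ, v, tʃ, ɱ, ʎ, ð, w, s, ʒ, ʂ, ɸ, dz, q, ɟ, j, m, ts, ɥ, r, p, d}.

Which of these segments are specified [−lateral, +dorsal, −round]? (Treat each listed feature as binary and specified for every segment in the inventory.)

Eliminate segments failing any feature: /z, b, ʃ, v, tʃ, ɱ, ð, s, ʒ, ʂ, ɸ, dz, m, ts, r, p, d/ are [−dorsal]; /ʎ/ is [+lateral]; /w, ɥ/ are [+round]. The remaining /q, ɟ, j/ satisfy [−lateral], [+dorsal], [−round].

q, ɟ, j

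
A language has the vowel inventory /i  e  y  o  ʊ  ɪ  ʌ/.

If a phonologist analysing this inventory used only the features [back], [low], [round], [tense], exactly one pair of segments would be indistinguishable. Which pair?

On the given features, /e/ and /i/ have an identical profile: [−back], [−low], [−round], [+tense]. No other two segments in the inventory coincide on all 4 features. (They do differ in [high], which is not among the given features.)

e, i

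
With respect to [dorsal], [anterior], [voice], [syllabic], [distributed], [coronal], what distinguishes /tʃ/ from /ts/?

/tʃ/ is the voiceless postalveolar affricate and /ts/ is the voiceless alveolar affricate. Both are [−dorsal], [−voice], [−syllabic], [+coronal]. /tʃ/ is [−anterior] while /ts/ is [+anterior]; /tʃ/ is [+distributed] while /ts/ is [−distributed], so the distinguishing features are [anterior], [distributed].

[anterior], [distributed]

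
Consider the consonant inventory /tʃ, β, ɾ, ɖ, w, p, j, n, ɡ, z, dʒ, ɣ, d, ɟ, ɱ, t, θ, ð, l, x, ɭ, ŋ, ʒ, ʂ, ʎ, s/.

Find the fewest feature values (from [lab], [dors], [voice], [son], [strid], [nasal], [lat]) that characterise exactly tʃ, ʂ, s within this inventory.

[-voice, +strid]

/tʃ, ʂ, s/ are all [-voice], [+strident], and no other segment in the inventory matches both values. Dropping any one of them over-generates: [+strident] alone would also admit /z, dʒ, ʒ/; [-voice] alone would also admit /p, t, θ, x/. No other single listed feature picks out exactly this set either, so fewer than two features will not do.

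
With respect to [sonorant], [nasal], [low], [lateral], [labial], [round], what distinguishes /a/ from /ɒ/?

/a/ is the low unrounded vowel and /ɒ/ is the low back rounded vowel. Both are [+sonorant], [−nasal], [+low], [−lateral]. /a/ is [−labial] while /ɒ/ is [+labial]; /a/ is [−round] while /ɒ/ is [+round], so the distinguishing features are [labial], [round].

[labial], [round]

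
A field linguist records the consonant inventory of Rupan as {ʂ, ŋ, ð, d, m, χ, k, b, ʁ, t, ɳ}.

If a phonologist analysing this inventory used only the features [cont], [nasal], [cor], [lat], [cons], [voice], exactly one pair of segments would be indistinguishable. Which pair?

Both /m/ and /ŋ/ are [-continuant], [+nasal], [-coronal], [-lateral], [+consonantal], [+voice]. Since the list omits [labial] and [dorsal] — which do distinguish the bilabial nasal from the velar nasal — this pair collapses; all other pairs remain distinct.

m, ŋ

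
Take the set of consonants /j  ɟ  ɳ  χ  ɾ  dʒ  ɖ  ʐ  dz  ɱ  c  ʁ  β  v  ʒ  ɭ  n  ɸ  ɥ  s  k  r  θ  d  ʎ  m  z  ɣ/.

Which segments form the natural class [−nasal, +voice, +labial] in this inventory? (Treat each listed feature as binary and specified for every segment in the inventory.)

β, v, ɥ

Eliminate segments failing any feature: /j, ɟ, ɾ, dʒ, ɖ, ʐ, dz, ʁ, ʒ, ɭ, r, d, ʎ, z, ɣ/ are [−labial]; /ɳ, ɱ, n, m/ are [+nasal]; /χ, c, ɸ, s, k, θ/ are [−voice]. The remaining /β, v, ɥ/ satisfy [−nasal], [+voice], [+labial].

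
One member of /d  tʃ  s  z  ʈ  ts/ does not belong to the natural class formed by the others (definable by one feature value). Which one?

tʃ

The remaining segments after removing /tʃ/ share [−distributed]; /tʃ/ (voiceless postalveolar affricate) is [+distributed]. For every other candidate removal, the leftover set fails to share any single feature value that the removed segment lacks.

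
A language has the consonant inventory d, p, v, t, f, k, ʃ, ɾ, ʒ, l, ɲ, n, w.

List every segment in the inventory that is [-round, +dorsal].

k, ɲ

Checking each segment against [-round], [+dorsal]: /k/ (voiceless velar stop), /ɲ/ (palatal nasal) satisfy every feature; every other segment in the inventory fails at least one.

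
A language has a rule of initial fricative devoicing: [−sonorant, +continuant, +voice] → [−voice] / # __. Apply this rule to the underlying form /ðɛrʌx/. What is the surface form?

[θɛrʌx]

/ð/ satisfies [−sonorant, +continuant, +voice] and sits in # __. The [−voice] counterpart of the voiced dental fricative is /θ/. Other segments in /ðɛrʌx/ either fail the structural description or are not in the environment, so the surface form is [θɛrʌx].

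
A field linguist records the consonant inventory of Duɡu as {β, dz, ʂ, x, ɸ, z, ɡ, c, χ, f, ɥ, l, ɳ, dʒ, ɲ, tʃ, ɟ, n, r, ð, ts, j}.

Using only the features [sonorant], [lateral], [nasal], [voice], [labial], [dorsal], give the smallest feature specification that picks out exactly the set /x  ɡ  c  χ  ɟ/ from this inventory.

[-sonorant, +dorsal]

Every target segment is [-sonorant], [+dorsal]; each remaining inventory member fails at least one of these. Each conjunct is needed — [+dorsal] alone would also admit /ɥ, ɲ, j/; [-sonorant] alone would also admit /β, dz, ʂ, ɸ, …/ — and no other single listed feature has exactly this extension, so two is the minimum.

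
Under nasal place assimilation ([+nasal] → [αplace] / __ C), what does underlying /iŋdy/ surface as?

[indy]

The only nasal preceding a consonant is /ŋ/ before /d/. /d/ is [+coronal], so /ŋ/ → /n/, giving [indy].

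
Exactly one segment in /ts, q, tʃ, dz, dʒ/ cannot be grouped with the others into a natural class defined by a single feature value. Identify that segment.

The remaining segments after removing /q/ share [+delayed release]; /q/ (voiceless uvular stop) is [-delayed release]. For every other candidate removal, the leftover set fails to share any single feature value that the removed segment lacks.

q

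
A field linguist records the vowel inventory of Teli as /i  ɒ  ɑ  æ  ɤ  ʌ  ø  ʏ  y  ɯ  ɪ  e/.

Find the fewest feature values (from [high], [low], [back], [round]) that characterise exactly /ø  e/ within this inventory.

[-high, -low, -back]

Every target segment is [-high], [-low], [-back]; each remaining inventory member fails at least one of these. Each conjunct is needed — [-low, -back] alone would also admit /i, ʏ, y, ɪ/; [-high, -back] alone would also admit /æ/; [-high, -low] alone would also admit /ɤ, ʌ/ — and no other combination of two listed features has exactly this extension, so three is the minimum.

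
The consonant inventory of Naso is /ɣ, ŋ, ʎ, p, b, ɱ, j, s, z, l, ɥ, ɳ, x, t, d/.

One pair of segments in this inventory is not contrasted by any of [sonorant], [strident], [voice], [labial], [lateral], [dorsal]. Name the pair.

/j/ (palatal glide) and /ŋ/ (velar nasal) are both [+sonorant], [-strident], [+voice], [-labial], [-lateral], [+dorsal], so none of the listed features separates them. (They do differ in [nasal], [continuant] and [back], which are not among the given features.) Every other pair in the inventory differs on at least one listed feature.

j, ŋ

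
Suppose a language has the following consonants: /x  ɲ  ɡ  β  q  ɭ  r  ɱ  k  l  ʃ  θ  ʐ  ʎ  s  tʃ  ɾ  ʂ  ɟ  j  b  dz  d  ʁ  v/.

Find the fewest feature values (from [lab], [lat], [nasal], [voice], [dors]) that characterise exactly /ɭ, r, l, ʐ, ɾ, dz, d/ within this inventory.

[+voice, -lab, -dors]

The class [+voice], [-labial], [-dorsal] has exactly /ɭ, r, l, ʐ, ɾ, dz, d/ as its extension in this inventory. No smaller conjunction from the listed features achieves this: [-labial, -dorsal] alone would also admit /ʃ, θ, s, tʃ, …/; [+voice, -dorsal] alone would also admit /β, ɱ, b, v/; [+voice, -labial] alone would also admit /ɲ, ɡ, ʎ, ɟ, …/; and checking the remaining two-feature bundles turns up none with this extension.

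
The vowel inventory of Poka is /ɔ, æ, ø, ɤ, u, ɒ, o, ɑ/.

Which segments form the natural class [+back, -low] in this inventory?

Among the inventory, the [+back] segments are /ɔ, ɤ, u, ɒ, o, ɑ/.
Within that set, [-low] leaves /ɔ, ɤ, u, o/.

ɔ, ɤ, u, o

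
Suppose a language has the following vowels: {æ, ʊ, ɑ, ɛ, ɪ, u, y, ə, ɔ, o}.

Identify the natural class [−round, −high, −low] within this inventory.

ɛ, ə

Checking each segment against [−round], [−high], [−low]: /ɛ/ (mid front unrounded lax vowel), /ə/ (mid central vowel (schwa)) satisfy every feature; every other segment in the inventory fails at least one.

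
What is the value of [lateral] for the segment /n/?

/n/ is the alveolar nasal. The feature [lateral] marks segments produced with airflow around the side(s) of the tongue; /n/ lacks this property, so it is [−lateral].

[−lateral]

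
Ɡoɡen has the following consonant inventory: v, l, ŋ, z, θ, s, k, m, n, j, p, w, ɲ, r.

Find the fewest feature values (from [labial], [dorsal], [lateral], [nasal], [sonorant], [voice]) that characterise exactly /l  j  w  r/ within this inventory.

[+sonorant, -nasal]

Every target segment is [+sonorant], [-nasal]; each remaining inventory member fails at least one of these. Each conjunct is needed — [-nasal] alone would also admit /v, z, θ, s, …/; [+sonorant] alone would also admit /ŋ, m, n, ɲ/ — and no other single listed feature has exactly this extension, so two is the minimum.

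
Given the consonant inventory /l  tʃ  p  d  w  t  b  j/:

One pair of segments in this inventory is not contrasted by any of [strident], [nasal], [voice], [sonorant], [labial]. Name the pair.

j, l

/j/ (palatal glide) and /l/ (alveolar lateral approximant) are both [-strident], [-nasal], [+voice], [+sonorant], [-labial], so none of the listed features separates them. (They do differ in [lateral] and [dorsal], which are not among the given features.) Every other pair in the inventory differs on at least one listed feature.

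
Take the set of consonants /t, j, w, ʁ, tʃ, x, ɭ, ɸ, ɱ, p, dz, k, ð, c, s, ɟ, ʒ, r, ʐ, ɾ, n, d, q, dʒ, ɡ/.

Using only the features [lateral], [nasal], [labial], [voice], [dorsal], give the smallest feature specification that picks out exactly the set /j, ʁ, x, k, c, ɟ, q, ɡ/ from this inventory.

[-labial, +dorsal]

Every target segment is [-labial], [+dorsal]; each remaining inventory member fails at least one of these. Each conjunct is needed — [+dorsal] alone would also admit /w/; [-labial] alone would also admit /t, tʃ, ɭ, dz, …/ — and no other single listed feature has exactly this extension, so two is the minimum.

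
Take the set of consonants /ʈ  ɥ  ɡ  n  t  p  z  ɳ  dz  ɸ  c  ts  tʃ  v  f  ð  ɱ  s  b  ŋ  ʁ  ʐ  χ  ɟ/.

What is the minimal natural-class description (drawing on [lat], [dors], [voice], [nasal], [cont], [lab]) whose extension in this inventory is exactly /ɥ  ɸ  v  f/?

/ɥ, ɸ, v, f/ are all [+continuant], [+labial], and no other segment in the inventory matches both values. Dropping any one of them over-generates: [+labial] alone would also admit /p, ɱ, b/; [+continuant] alone would also admit /z, ð, s, ʁ, …/. No other single listed feature picks out exactly this set either, so fewer than two features will not do.

[+cont, +lab]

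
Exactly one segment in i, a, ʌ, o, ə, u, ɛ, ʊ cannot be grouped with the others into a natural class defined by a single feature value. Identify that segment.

a

[low] groups all but one: /ʌ, i, o, ə, ɛ, ʊ, u/ share [−low] while /a/ (low unrounded vowel) alone is [+low]. Removing any other segment would not leave a single-feature class that excludes it.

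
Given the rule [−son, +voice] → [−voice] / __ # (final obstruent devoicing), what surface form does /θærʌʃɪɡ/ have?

[θærʌʃɪk]

Only the final segment /ɡ/ is both word-final and matches the structural description. It is a voiced velar stop, so [−son, +voice] holds; changing it to [−voice] with all other features held fixed yields /k/ (voiceless velar stop). No other segment meets both the structural description and the environment, so the output is [θærʌʃɪk].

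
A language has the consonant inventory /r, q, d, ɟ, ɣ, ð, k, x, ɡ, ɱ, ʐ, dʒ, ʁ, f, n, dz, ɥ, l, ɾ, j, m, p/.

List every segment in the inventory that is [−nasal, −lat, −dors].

r, d, ð, ʐ, dʒ, f, dz, ɾ, p

Eliminate segments failing any feature: /q, ɟ, ɣ, k, x, ɡ, ʁ, ɥ, j/ are [+dorsal]; /ɱ, n, m/ are [+nasal]; /l/ is [+lateral]. The remaining /r, d, ð, ʐ, dʒ, f, dz, ɾ, p/ satisfy [−nasal], [−lateral], [−dorsal].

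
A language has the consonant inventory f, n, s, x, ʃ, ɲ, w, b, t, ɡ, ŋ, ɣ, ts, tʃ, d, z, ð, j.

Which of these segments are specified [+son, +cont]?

w, j

First, the [+sonorant] segments are /n, ɲ, w, ŋ, j/.
Among these, [+continuant] leaves /w, j/.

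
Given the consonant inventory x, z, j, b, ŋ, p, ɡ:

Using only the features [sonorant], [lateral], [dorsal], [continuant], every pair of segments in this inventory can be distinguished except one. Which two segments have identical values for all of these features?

Both /b/ and /p/ are [−sonorant], [−lateral], [−dorsal], [−continuant]. Since the list omits [voice] — which does distinguish the voiced bilabial stop from the voiceless bilabial stop — this pair collapses; all other pairs remain distinct.

b, p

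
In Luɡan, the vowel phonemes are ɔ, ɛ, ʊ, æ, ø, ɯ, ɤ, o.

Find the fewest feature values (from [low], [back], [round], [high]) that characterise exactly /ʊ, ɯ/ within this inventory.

[+high]

Every target segment is [+high] and no other inventory member is, so one feature is enough.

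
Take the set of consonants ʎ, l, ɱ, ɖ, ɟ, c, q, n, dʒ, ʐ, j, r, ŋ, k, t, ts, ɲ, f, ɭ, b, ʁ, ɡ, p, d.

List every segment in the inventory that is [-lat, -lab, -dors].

Checking each segment against [-lateral], [-labial], [-dorsal]: /ɖ/ (voiced retroflex stop), /n/ (alveolar nasal), /dʒ/ (voiced postalveolar affricate), /ʐ/ (voiced retroflex fricative), /r/ (alveolar trill), /t/ (voiceless alveolar stop), among others, satisfy every feature; every other segment in the inventory fails at least one.

ɖ, n, dʒ, ʐ, r, t, ts, d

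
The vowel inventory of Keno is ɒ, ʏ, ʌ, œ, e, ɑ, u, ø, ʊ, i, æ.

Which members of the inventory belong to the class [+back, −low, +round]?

Eliminate segments failing any feature: /ɒ, ɑ/ are [+low]; /ʏ, œ, e, ø, i, æ/ are [−back]; /ʌ/ is [−round]. The remaining /u, ʊ/ satisfy [+back], [−low], [+round].

u, ʊ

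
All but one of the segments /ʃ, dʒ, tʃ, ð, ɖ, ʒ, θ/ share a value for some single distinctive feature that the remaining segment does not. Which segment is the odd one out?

The remaining segments after removing /ɖ/ share [+distributed]; /ɖ/ (voiced retroflex stop) is [−distributed]. For every other candidate removal, the leftover set fails to share any single feature value that the removed segment lacks.

ɖ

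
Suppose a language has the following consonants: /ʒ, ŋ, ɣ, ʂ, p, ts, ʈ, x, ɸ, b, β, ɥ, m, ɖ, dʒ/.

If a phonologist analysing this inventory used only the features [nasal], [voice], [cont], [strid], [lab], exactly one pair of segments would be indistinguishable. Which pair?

On the given features, /ɥ/ and /β/ have an identical profile: [-nasal], [+voice], [+continuant], [-strident], [+labial]. No other two segments in the inventory coincide on all 5 features. (They do differ in [sonorant], [round] and [dorsal], which are not among the given features.)

ɥ, β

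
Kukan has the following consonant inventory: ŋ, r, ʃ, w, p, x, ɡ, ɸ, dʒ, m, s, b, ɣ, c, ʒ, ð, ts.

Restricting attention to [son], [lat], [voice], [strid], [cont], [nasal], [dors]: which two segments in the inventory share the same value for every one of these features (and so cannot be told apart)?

ʃ, s

On the given features, /ʃ/ and /s/ have an identical profile: [-sonorant], [-lateral], [-voice], [+strident], [+continuant], [-nasal], [-dorsal]. No other two segments in the inventory coincide on all 7 features. (They do differ in [anterior] and [distributed], which are not among the given features.)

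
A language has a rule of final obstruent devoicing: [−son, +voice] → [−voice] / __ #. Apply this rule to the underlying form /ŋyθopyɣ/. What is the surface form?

[ŋyθopyx]

/ɣ/ satisfies [−son, +voice] and sits in __ #. The [−voice] counterpart of the voiced velar fricative is /x/. Other segments in /ŋyθopyɣ/ either fail the structural description or are not in the environment, so the surface form is [ŋyθopyx].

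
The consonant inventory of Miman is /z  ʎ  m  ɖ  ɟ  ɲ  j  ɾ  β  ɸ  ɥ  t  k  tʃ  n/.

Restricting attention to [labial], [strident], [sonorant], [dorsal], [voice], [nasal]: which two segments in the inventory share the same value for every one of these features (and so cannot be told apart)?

ʎ, j

/ʎ/ (palatal lateral approximant) and /j/ (palatal glide) are both [-labial], [-strident], [+sonorant], [+dorsal], [+voice], [-nasal], so none of the listed features separates them. (They do differ in [lateral], which is not among the given features.) Every other pair in the inventory differs on at least one listed feature.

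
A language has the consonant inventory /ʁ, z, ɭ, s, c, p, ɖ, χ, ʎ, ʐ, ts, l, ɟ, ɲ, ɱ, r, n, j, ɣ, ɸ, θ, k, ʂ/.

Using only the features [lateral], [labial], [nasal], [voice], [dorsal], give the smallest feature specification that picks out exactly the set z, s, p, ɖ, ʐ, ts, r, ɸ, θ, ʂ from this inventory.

[−nasal, −lateral, −dorsal]

/z, s, p, ɖ, ʐ, ts, r, ɸ, θ, ʂ/ are all [−nasal], [−lateral], [−dorsal], and no other segment in the inventory matches all three values. Dropping any one of them over-generates: [−lateral, −dorsal] alone would also admit /ɱ, n/; [−nasal, −dorsal] alone would also admit /ɭ, l/; [−nasal, −lateral] alone would also admit /ʁ, c, χ, ɟ, …/. No other combination of two listed features picks out exactly this set either, so fewer than three features will not do.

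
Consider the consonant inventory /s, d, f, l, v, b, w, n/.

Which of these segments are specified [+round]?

The [+round] segments here are /w/; the remaining /s, d, f, l, v, b, n/ are [−round].

w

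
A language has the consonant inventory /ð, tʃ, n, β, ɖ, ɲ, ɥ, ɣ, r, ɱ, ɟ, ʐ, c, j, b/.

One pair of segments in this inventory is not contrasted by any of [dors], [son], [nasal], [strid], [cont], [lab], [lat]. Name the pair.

ɟ, c

Both /ɟ/ and /c/ are [+dorsal], [-sonorant], [-nasal], [-strident], [-continuant], [-labial], [-lateral]. Since the list omits [voice] — which does distinguish the voiced palatal stop from the voiceless palatal stop — this pair collapses; all other pairs remain distinct.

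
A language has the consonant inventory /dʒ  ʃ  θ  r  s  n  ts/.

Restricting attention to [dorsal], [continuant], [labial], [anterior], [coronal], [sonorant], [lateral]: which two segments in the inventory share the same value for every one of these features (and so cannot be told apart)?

/s/ (voiceless alveolar fricative) and /θ/ (voiceless dental fricative) are both [−dorsal], [+continuant], [−labial], [+anterior], [+coronal], [−sonorant], [−lateral], so none of the listed features separates them. (They do differ in [strident] and [distributed], which are not among the given features.) Every other pair in the inventory differs on at least one listed feature.

s, θ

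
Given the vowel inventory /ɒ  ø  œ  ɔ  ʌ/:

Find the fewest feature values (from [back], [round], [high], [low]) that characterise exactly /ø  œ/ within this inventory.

/ø, œ/ are exactly the [−back] segments in the inventory, so a single feature suffices.

[−back]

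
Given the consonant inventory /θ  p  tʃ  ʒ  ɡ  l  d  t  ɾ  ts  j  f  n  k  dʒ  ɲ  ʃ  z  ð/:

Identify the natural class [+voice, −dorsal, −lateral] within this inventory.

ʒ, d, ɾ, n, dʒ, z, ð

Eliminate segments failing any feature: /θ, p, tʃ, t, ts, f, k, ʃ/ are [−voice]; /ɡ, j, ɲ/ are [+dorsal]; /l/ is [+lateral]. The remaining /ʒ, d, ɾ, n, dʒ, z, ð/ satisfy [+voice], [−dorsal], [−lateral].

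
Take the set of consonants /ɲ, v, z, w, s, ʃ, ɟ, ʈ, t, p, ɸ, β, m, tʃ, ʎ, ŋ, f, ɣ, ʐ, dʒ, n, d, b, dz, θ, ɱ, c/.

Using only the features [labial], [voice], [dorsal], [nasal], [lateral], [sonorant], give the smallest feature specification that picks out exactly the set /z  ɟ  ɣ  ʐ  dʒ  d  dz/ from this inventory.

The class [-sonorant], [+voice], [-labial] has exactly /z, ɟ, ɣ, ʐ, dʒ, d, dz/ as its extension in this inventory. No smaller conjunction from the listed features achieves this: [+voice, -labial] alone would also admit /ɲ, ʎ, ŋ, n/; [-sonorant, -labial] alone would also admit /s, ʃ, ʈ, t, …/; [-sonorant, +voice] alone would also admit /v, β, b/; and checking the remaining two-feature bundles turns up none with this extension.

[-sonorant, +voice, -labial]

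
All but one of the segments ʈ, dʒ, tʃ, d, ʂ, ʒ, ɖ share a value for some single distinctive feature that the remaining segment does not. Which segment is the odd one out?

/dʒ, ɖ, tʃ, ʒ, ʈ, ʂ/ are all [-anterior], but /d/ (voiced alveolar stop) is [+anterior]. No other single segment can be removed to leave a set sharing one feature value that the removed segment lacks, so /d/ is the odd one out.

d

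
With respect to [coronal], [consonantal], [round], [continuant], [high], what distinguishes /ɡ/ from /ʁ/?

/ɡ/ is the voiced velar stop and /ʁ/ is the voiced uvular fricative. Both are [-coronal], [+consonantal], [-round]. /ɡ/ is [-continuant] while /ʁ/ is [+continuant]; /ɡ/ is [+high] while /ʁ/ is [-high], so the distinguishing features are [continuant], [high].

[continuant], [high]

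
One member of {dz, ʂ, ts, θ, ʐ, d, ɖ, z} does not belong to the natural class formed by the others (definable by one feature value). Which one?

[distributed] groups all but one: /d, ɖ, ʐ, ts, z, ʂ, dz/ share [−distributed] while /θ/ (voiceless dental fricative) alone is [+distributed]. Removing any other segment would not leave a single-feature class that excludes it.

θ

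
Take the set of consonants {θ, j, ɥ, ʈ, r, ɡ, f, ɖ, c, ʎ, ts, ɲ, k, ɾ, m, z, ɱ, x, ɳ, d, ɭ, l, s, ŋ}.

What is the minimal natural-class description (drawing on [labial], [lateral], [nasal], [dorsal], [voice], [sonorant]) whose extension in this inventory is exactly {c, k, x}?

[−voice, +dorsal]

Every target segment is [−voice], [+dorsal]; each remaining inventory member fails at least one of these. Each conjunct is needed — [+dorsal] alone would also admit /j, ɥ, ɡ, ʎ, …/; [−voice] alone would also admit /θ, ʈ, f, ts, …/ — and no other single listed feature has exactly this extension, so two is the minimum.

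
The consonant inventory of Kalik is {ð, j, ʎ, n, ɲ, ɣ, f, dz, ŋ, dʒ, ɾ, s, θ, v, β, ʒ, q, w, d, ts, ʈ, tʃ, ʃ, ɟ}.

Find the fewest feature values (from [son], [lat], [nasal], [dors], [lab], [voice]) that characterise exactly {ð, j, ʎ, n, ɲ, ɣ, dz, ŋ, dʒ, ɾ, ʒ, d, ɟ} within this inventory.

[+voice, −lab]

/ð, j, ʎ, n, ɲ, ɣ, dz, ŋ, dʒ, ɾ, ʒ, d, ɟ/ are all [+voice], [−labial], and no other segment in the inventory matches both values. Dropping any one of them over-generates: [−labial] alone would also admit /s, θ, q, ts, …/; [+voice] alone would also admit /v, β, w/. No other single listed feature picks out exactly this set either, so fewer than two features will not do.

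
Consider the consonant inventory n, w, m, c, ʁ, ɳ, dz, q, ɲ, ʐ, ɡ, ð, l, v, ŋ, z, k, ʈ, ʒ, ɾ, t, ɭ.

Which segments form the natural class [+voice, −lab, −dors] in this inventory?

Checking each segment against [+voice], [−labial], [−dorsal]: /n/ (alveolar nasal), /ɳ/ (retroflex nasal), /dz/ (voiced alveolar affricate), /ʐ/ (voiced retroflex fricative), /ð/ (voiced dental fricative), /l/ (alveolar lateral approximant), among others, satisfy every feature; every other segment in the inventory fails at least one.

n, ɳ, dz, ʐ, ð, l, z, ʒ, ɾ, ɭ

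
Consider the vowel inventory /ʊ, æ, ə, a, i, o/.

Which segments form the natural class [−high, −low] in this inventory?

First, the [−high] segments are /æ, ə, a, o/.
Intersecting with [−low] leaves /ə, o/.

ə, o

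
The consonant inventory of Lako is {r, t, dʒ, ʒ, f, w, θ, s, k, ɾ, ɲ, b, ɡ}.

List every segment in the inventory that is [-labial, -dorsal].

Checking each segment against [-labial], [-dorsal]: /r/ (alveolar trill), /t/ (voiceless alveolar stop), /dʒ/ (voiced postalveolar affricate), /ʒ/ (voiced postalveolar fricative), /θ/ (voiceless dental fricative), /s/ (voiceless alveolar fricative), among others, satisfy every feature; every other segment in the inventory fails at least one.

r, t, dʒ, ʒ, θ, s, ɾ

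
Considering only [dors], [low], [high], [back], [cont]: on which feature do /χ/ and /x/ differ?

/χ/ (voiceless uvular fricative) and /x/ (voiceless velar fricative) agree on [+dorsal], [-low], [+back], [+continuant]. They differ on [high] (/χ/ [-], /x/ [+]).

[high]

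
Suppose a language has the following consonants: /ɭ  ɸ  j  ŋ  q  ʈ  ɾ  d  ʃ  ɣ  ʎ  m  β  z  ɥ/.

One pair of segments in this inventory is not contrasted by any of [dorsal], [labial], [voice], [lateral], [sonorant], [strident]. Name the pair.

On the given features, /ŋ/ and /j/ have an identical profile: [+dorsal], [−labial], [+voice], [−lateral], [+sonorant], [−strident]. No other two segments in the inventory coincide on all 6 features. (They do differ in [nasal], [continuant] and [back], which are not among the given features.)

ŋ, j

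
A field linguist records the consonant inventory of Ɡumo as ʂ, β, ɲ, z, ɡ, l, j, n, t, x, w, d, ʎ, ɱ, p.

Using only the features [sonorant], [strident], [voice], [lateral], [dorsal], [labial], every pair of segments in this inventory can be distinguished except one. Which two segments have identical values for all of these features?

Both /ɲ/ and /j/ are [+sonorant], [−strident], [+voice], [−lateral], [+dorsal], [−labial]. Since the list omits [nasal] and [continuant] — which do distinguish the palatal nasal from the palatal glide — this pair collapses; all other pairs remain distinct.

ɲ, j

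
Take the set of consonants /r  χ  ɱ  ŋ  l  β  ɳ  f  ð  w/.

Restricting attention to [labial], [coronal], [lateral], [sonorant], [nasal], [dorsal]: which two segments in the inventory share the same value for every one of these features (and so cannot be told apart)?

Both /β/ and /f/ are [+labial], [−coronal], [−lateral], [−sonorant], [−nasal], [−dorsal]. Since the list omits [voice] — which does distinguish the voiced bilabial fricative from the voiceless labiodental fricative — this pair collapses; all other pairs remain distinct.

β, f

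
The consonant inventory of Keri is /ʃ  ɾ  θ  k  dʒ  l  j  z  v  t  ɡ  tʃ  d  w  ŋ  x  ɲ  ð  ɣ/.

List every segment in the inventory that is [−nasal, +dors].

Eliminate segments failing any feature: /ʃ, ɾ, θ, dʒ, l, z, v, t, tʃ, d, ð/ are [−dorsal]; /ŋ, ɲ/ are [+nasal]. The remaining /k, j, ɡ, w, x, ɣ/ satisfy [−nasal], [+dorsal].

k, j, ɡ, w, x, ɣ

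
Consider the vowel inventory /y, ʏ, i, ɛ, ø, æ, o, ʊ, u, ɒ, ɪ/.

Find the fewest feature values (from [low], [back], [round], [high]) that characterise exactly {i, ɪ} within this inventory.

[+high, −round]

/i, ɪ/ are all [+high], [−round], and no other segment in the inventory matches both values. Dropping any one of them over-generates: [−round] alone would also admit /ɛ, æ/; [+high] alone would also admit /y, ʏ, ʊ, u/. No other single listed feature picks out exactly this set either, so fewer than two features will not do.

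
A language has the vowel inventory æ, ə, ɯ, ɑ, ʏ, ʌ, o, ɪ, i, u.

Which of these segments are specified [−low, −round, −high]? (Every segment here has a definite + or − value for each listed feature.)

Checking each segment against [−low], [−round], [−high]: /ə/ (mid central vowel (schwa)), /ʌ/ (mid back unrounded lax vowel) satisfy every feature; every other segment in the inventory fails at least one.

ə, ʌ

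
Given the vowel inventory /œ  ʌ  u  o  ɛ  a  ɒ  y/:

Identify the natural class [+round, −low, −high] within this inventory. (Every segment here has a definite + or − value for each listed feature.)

œ, o

The [+round] segments are /œ, u, o, ɒ, y/.
Intersecting with [−low] gives /œ, u, o, y/.
Among these, [−high] leaves /œ, o/.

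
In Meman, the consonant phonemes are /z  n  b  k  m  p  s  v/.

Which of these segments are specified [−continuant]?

n, b, k, m, p

The [−continuant] segments here are /n, b, k, m, p/; the remaining /z, s, v/ are [+continuant].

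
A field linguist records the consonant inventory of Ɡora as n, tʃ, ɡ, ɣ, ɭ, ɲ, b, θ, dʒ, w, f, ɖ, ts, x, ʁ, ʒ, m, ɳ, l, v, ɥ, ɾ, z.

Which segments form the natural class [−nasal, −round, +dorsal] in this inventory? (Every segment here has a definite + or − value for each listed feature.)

The [−nasal] segments are /tʃ, ɡ, ɣ, ɭ, b, θ, dʒ, w, f, ɖ, ts, x, ʁ, ʒ, l, v, ɥ, ɾ, z/.
Of those, [−round] gives /tʃ, ɡ, ɣ, ɭ, b, θ, dʒ, f, ɖ, ts, x, ʁ, ʒ, l, v, ɾ, z/.
Then [+dorsal] leaves /ɡ, ɣ, x, ʁ/.

ɡ, ɣ, x, ʁ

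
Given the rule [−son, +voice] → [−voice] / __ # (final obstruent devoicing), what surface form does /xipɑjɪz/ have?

[xipɑjɪs]

The only segment in the rule's environment that also matches [−son, +voice] is /z/. Applying [−voice] turns the voiced alveolar fricative into /s/ (voiceless alveolar fricative), giving [xipɑjɪs].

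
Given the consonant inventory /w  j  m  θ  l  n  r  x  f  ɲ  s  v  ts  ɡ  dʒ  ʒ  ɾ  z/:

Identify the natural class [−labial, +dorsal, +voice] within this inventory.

Checking each segment against [−labial], [+dorsal], [+voice]: /j/ (palatal glide), /ɲ/ (palatal nasal), /ɡ/ (voiced velar stop) satisfy every feature; every other segment in the inventory fails at least one.

j, ɲ, ɡ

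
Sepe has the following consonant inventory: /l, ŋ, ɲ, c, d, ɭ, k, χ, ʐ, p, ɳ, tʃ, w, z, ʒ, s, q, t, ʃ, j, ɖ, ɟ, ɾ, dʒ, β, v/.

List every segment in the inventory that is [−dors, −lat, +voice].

d, ʐ, ɳ, z, ʒ, ɖ, ɾ, dʒ, β, v

Eliminate segments failing any feature: /l, ɭ/ are [+lateral]; /ŋ, ɲ, c, k, χ, w, q, j, ɟ/ are [+dorsal]; /p, tʃ, s, t, ʃ/ are [−voice]. The remaining /d, ʐ, ɳ, z, ʒ, ɖ, ɾ, dʒ, β, v/ satisfy [−dorsal], [−lateral], [+voice].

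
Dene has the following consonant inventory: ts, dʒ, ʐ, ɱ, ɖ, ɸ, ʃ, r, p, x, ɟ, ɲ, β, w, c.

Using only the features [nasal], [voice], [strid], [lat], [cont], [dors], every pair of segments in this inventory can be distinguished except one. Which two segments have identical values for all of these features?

On the given features, /β/ and /r/ have an identical profile: [-nasal], [+voice], [-strident], [-lateral], [+continuant], [-dorsal]. No other two segments in the inventory coincide on all 6 features. (They do differ in [sonorant], [labial] and [coronal], which are not among the given features.)

β, r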